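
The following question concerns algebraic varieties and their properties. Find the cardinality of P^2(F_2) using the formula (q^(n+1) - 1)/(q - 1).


P^2(F_2) has (q^(n+1) - 1)/(q - 1) points.
= 2^2 + 2^1 + 2^0
= 4 + 2 + 1
= 7

7


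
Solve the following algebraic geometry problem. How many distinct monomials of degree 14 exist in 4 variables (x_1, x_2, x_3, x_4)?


The number of degree-14 monomials in 4 variables is C(d+n-1, n-1).
= C(14+4-1, 4-1) = C(17, 3)
= 680

680


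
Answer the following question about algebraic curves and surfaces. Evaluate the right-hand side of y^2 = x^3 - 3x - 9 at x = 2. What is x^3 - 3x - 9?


Compute x^3 - 3x - 9 at x = 2:
x^3 = 2^3 = 8
(-3)*x = (-3)*2 = -6
Sum: 8 - 6 - 9 = -7

-7


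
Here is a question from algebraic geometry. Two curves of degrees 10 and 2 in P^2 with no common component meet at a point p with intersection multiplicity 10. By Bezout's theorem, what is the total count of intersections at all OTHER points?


By Bezout's theorem, the total intersection number is d1 * d2.
Total = 10 * 2 = 20
Intersection multiplicity at p = 10
Remaining intersections = 20 - 10 = 10

10


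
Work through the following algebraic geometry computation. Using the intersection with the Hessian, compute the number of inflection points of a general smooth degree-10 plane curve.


For a general smooth plane curve C of degree d, the inflection points are
the intersection of C with its Hessian curve, which has degree 3(d-2).
By Bezout, the total intersection number is d * 3(d-2) = 10 * 24 = 240.
For a general curve every flex is ordinary, so each contributes
multiplicity 1 to C·Hess(C), and the number of distinct inflection
points is 3d(d-2).
Inflection points = 3*10*(10-2) = 3*10*8 = 240

240


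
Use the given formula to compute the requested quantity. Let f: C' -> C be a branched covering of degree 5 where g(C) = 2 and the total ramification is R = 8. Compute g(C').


Riemann-Hurwitz formula: 2g' - 2 = d(2g - 2) + R
Given: d = 5, g = 2, R = 8
2g' - 2 = 5*(2*2 - 2) + 8
2g' - 2 = 5*2 + 8
2g' - 2 = 10 + 8 = 18
2g' = 20
g' = 10

10


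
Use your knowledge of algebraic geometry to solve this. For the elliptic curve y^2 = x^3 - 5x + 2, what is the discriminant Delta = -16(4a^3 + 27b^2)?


Compute each component:
4a^3 = 4*(-5)^3 = 4*(-125) = -500
27b^2 = 27*2^2 = 27*4 = 108
4a^3 + 27b^2 = -500 + 108 = -392
Delta = -16*(-392) = 6272

6272


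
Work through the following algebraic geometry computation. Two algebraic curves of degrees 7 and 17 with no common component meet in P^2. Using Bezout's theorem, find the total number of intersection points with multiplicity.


Bezout's theorem states the intersection count equals the product of degrees.
Intersection count = 7 * 17 = 119

119


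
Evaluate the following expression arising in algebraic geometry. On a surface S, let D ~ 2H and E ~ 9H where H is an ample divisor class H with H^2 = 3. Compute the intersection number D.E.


Using bilinearity of the intersection pairing on a surface S:
(aH).(bH) = ab * (H.H)
We have H^2 = 3.
D.E = (2H).(9H) = 2*9*3
= 18*3
= 54

54


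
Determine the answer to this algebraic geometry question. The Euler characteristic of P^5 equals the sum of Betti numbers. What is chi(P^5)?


The complex projective space P^5 has one cell in each even real dimension 0, 2, ..., 10.
The cohomology groups are H^{2k}(P^5) = Z for k = 0,...,5, and 0 otherwise.
Euler characteristic = sum of Betti numbers = 1 per even-dimensional cohomology group.
chi(P^5) = 5 + 1 = 6

6


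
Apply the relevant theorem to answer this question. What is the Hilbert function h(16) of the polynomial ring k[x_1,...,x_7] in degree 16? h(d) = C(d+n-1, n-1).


The Hilbert function for the polynomial ring in 7 variables is:
h(d) = C(d+n-1, n-1)
h(16) = C(16+7-1, 7-1) = C(22, 6)
= 22! / (6! * 16!)
= 74613

74613


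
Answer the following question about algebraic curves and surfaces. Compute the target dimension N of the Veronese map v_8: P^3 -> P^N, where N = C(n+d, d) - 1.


The Veronese embedding v_d: P^n -> P^N maps each point to all
degree-d monomials in n+1 homogeneous coordinates.
N = C(n+d, d) - 1
N = C(3+8, 8) - 1
N = C(11, 8) - 1
C(11, 8) = 165
N = 165 - 1 = 164

164


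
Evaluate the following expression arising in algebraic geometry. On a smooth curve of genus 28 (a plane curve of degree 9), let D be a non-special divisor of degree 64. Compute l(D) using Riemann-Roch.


First, compute the genus of a smooth plane curve of degree 9:
g = (d-1)(d-2)/2 = (9-1)(9-2)/2 = 28
For a non-special divisor D (i.e., h^1(D) = 0), Riemann-Roch gives:
l(D) = deg(D) - g + 1
Since deg(D) = 64 >= 2g - 1 = 55, D is non-special.
l(D) = 64 - 28 + 1 = 37

37


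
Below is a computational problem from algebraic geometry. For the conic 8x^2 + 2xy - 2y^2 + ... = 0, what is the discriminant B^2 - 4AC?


The discriminant of a conic Ax^2 + Bxy + Cy^2 + ... = 0 is B^2 - 4AC.
B^2 = 2^2 = 4
4AC = 4*8*(-2) = -64
Discriminant = 4 + 64 = 68

68


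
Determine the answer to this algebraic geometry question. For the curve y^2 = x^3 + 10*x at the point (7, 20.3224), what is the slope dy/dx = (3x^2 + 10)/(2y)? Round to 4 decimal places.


Using implicit differentiation of y^2 = x^3 + 10*x:
2y * dy/dx = 3x^2 + 10
dy/dx = (3x^2 + 10)/(2y)
Numerator: 3*7^2 + 10 = 157
Denominator: 2*20.3224 = 40.6448
dy/dx = 157/40.6448 = 3.8627

3.8627


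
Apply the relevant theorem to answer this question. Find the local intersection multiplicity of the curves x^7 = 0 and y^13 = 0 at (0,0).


The intersection multiplicity of V(x^a) and V(y^b) at the origin is:
I(O; V(x^7), V(y^13)) = dim_k(k[x,y]/(x^7, y^13))
A basis for k[x,y]/(x^7, y^13) is the set of monomials x^i * y^j
where 0 <= i < 7 and 0 <= j < 13.
The number of such monomials is 7 * 13 = 91

91


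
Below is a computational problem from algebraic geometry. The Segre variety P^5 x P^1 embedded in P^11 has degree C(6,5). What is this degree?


The degree of the Segre variety P^5 x P^1 is C(m+n, m).
= C(6, 5)
= 6

6


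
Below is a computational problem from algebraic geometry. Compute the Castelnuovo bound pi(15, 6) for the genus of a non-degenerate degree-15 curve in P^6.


Castelnuovo's bound: write d - 1 = m(r-1) + epsilon with 0 <= epsilon < r-1.
d - 1 = 15 - 1 = 14
r - 1 = 6 - 1 = 5
14 = 2*5 + 4, so m = 2, epsilon = 4
pi(d, r) = m(m-1)(r-1)/2 + m*epsilon
= 2*1*5/2 + 2*4
= 10/2 + 8
= 5 + 8 = 13

13


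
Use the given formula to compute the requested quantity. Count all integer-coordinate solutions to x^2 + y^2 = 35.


Systematically check integer values of x where x^2 <= 35.
For each valid x, check if 35 - x^2 is a perfect square.
Total integer solutions found: 0

0


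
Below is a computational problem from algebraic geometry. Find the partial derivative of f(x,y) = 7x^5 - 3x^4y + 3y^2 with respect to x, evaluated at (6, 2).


df/dx = 5*7*x^4 + 4*(-3)*x^3*y
At (6,2): 5*7*6^4 + 4*(-3)*6^3*2
= 45360 - 5184
= 40176

40176


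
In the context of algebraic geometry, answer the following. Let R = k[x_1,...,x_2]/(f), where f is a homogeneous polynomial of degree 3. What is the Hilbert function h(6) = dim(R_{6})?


For R = k[x_1,...,x_n]/(f) with f homogeneous of degree e:
The Hilbert series is (1 - t^e)/(1 - t)^n.
So h(d) = C(d+n-1, n-1) - C(d-e+n-1, n-1) for d >= e.
With n=2, e=3, d=6:
C(6+2-1, 2-1) = C(7, 1) = 7
C(6-3+2-1, 2-1) = C(4, 1) = 4
h(6) = 7 - 4 = 3

3


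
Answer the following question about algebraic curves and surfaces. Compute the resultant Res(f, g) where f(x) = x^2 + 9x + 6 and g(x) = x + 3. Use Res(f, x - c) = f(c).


For Res(f, x - c), we evaluate f at x = c.
f(-3) = (-3)^2 + 9*(-3) + 6
= 9 - 27 + 6
= -18 + 6 = -12
Res(f, g) = -12

-12


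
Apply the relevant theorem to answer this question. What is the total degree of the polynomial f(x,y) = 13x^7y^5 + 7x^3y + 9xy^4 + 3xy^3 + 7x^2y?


Examine each term for its total degree (sum of exponents).
  Term '13x^7y^5' has total degree 7+5 = 12.
  Term '7x^3y' has total degree 3+1 = 4.
  Term '9xy^4' has total degree 1+4 = 5.
  Term '3xy^3' has total degree 1+3 = 4.
  Term '7x^2y' has total degree 2+1 = 3.
The maximum total degree among all terms is 12.

12


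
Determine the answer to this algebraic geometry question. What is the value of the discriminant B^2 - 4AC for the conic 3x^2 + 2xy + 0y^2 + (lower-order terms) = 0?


The discriminant of a conic Ax^2 + Bxy + Cy^2 + ... = 0 is B^2 - 4AC.
B^2 = 2^2 = 4
4AC = 4*3*0 = 0
Discriminant = 4 + 0 = 4

4


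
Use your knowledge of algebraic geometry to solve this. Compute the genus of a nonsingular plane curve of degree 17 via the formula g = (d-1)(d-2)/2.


Using the genus formula for smooth plane curves:
g = (d-1)(d-2)/2
g = (17-1)(17-2)/2
g = 16*15/2
g = 240/2 = 120

120


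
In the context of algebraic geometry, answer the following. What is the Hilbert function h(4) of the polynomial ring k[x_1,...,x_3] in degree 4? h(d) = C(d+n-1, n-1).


The Hilbert function for the polynomial ring in 3 variables is:
h(d) = C(d+n-1, n-1)
h(4) = C(4+3-1, 3-1) = C(6, 2)
= 6! / (2! * 4!)
= 15

15


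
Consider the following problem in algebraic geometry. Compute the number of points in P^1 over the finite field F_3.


P^1(F_3) has (q^(n+1) - 1)/(q - 1) points.
= 3^1 + 3^0
= 3 + 1
= 4

4


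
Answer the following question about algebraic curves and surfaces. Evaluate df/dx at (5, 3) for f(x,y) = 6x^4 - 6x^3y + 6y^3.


df/dx = 4*6*x^3 + 3*(-6)*x^2*y
At (5,3): 4*6*5^3 + 3*(-6)*5^2*3
= 3000 - 1350
= 1650

1650


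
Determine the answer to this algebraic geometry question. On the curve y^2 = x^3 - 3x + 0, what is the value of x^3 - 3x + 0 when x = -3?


Compute x^3 - 3x + 0 at x = -3:
x^3 = (-3)^3 = -27
(-3)*x = (-3)*(-3) = 9
Sum: -27 + 9 + 0 = -18

-18


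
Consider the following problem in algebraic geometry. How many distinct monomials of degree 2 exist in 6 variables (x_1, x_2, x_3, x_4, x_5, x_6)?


The number of degree-2 monomials in 6 variables is C(d+n-1, n-1).
= C(2+6-1, 6-1) = C(7, 5)
= 21

21


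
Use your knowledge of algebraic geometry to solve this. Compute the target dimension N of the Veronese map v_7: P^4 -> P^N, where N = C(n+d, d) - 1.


The Veronese embedding v_d: P^n -> P^N maps each point to all
degree-d monomials in n+1 homogeneous coordinates.
N = C(n+d, d) - 1
N = C(4+7, 7) - 1
N = C(11, 7) - 1
C(11, 7) = 330
N = 330 - 1 = 329

329


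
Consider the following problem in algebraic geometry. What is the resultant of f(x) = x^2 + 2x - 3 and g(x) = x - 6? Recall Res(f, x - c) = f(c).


For Res(f, x - c), we evaluate f at x = c.
f(6) = 6^2 + 2*6 - 3
= 36 + 12 - 3
= 48 - 3 = 45
Res(f, g) = 45

45


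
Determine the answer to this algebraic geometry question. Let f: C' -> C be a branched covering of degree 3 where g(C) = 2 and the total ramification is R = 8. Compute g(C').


Riemann-Hurwitz formula: 2g' - 2 = d(2g - 2) + R
Given: d = 3, g = 2, R = 8
2g' - 2 = 3*(2*2 - 2) + 8
2g' - 2 = 3*2 + 8
2g' - 2 = 6 + 8 = 14
2g' = 16
g' = 8

8


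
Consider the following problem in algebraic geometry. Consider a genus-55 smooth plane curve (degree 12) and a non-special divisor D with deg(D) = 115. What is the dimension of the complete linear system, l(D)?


First, compute the genus of a smooth plane curve of degree 12:
g = (d-1)(d-2)/2 = (12-1)(12-2)/2 = 55
For a non-special divisor D (i.e., h^1(D) = 0), Riemann-Roch gives:
l(D) = deg(D) - g + 1
Since deg(D) = 115 >= 2g - 1 = 109, D is non-special.
l(D) = 115 - 55 + 1 = 61

61


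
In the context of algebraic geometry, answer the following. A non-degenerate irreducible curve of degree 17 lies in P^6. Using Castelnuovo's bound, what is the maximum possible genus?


Castelnuovo's bound: write d - 1 = m(r-1) + epsilon with 0 <= epsilon < r-1.
d - 1 = 17 - 1 = 16
r - 1 = 6 - 1 = 5
16 = 3*5 + 1, so m = 3, epsilon = 1
pi(d, r) = m(m-1)(r-1)/2 + m*epsilon
= 3*2*5/2 + 3*1
= 30/2 + 3
= 15 + 3 = 18

18


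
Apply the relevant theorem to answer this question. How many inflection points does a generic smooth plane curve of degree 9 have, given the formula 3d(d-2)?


For a general smooth plane curve C of degree d, the inflection points are
the intersection of C with its Hessian curve, which has degree 3(d-2).
By Bezout, the total intersection number is d * 3(d-2) = 9 * 21 = 189.
For a general curve every flex is ordinary, so each contributes
multiplicity 1 to C·Hess(C), and the number of distinct inflection
points is 3d(d-2).
Inflection points = 3*9*(9-2) = 3*9*7 = 189

189


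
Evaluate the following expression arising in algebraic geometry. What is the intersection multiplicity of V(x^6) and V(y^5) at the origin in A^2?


The intersection multiplicity of V(x^a) and V(y^b) at the origin is:
I(O; V(x^6), V(y^5)) = dim_k(k[x,y]/(x^6, y^5))
A basis for k[x,y]/(x^6, y^5) is the set of monomials x^i * y^j
where 0 <= i < 6 and 0 <= j < 5.
The number of such monomials is 6 * 5 = 30

30


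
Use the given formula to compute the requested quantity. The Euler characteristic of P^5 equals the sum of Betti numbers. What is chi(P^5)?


The complex projective space P^5 has one cell in each even real dimension 0, 2, ..., 10.
The cohomology groups are H^{2k}(P^5) = Z for k = 0,...,5, and 0 otherwise.
Euler characteristic = sum of Betti numbers = 1 per even-dimensional cohomology group.
chi(P^5) = 5 + 1 = 6

6


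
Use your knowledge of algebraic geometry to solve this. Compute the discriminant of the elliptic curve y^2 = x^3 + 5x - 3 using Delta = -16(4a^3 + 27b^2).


Compute each component:
4a^3 = 4*5^3 = 4*125 = 500
27b^2 = 27*(-3)^2 = 27*9 = 243
4a^3 + 27b^2 = 500 + 243 = 743
Delta = -16*743 = -11888

-11888


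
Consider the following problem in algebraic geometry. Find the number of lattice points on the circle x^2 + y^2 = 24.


Systematically check integer values of x where x^2 <= 24.
For each valid x, check if 24 - x^2 is a perfect square.
Total integer solutions found: 0

0


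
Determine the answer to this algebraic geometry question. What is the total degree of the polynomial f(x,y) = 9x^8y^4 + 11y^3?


Examine each term for its total degree (sum of exponents).
  Term '9x^8y^4' has total degree 8+4 = 12.
  Term '11y^3' has total degree 0+3 = 3.
The maximum total degree among all terms is 12.

12


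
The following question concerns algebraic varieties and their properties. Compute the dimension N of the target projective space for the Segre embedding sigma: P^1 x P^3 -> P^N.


The Segre embedding maps P^m x P^n into P^N via
all products of coordinates from each factor.
N = (m+1)(n+1) - 1
N = (1+1)(3+1) - 1
N = 2*4 - 1
N = 8 - 1 = 7

7


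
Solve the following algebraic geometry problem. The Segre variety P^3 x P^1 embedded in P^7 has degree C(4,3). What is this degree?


The degree of the Segre variety P^3 x P^1 is C(m+n, m).
= C(4, 3)
= 4

4


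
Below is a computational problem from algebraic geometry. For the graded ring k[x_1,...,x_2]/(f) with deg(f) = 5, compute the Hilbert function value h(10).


For R = k[x_1,...,x_n]/(f) with f homogeneous of degree e:
The Hilbert series is (1 - t^e)/(1 - t)^n.
So h(d) = C(d+n-1, n-1) - C(d-e+n-1, n-1) for d >= e.
With n=2, e=5, d=10:
C(10+2-1, 2-1) = C(11, 1) = 11
C(10-5+2-1, 2-1) = C(6, 1) = 6
h(10) = 11 - 6 = 5

5


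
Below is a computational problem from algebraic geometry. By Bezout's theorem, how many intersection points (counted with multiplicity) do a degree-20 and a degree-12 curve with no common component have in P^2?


Bezout's theorem states the intersection count equals the product of degrees.
Intersection count = 20 * 12 = 240

240


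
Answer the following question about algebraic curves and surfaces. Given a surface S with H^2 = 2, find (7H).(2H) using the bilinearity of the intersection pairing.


Using bilinearity of the intersection pairing on a surface S:
(aH).(bH) = ab * (H.H)
We have H^2 = 2.
D.E = (7H).(2H) = 7*2*2
= 14*2
= 28

28


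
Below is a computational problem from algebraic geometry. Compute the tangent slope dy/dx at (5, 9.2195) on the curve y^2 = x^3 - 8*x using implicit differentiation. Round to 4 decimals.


Using implicit differentiation of y^2 = x^3 - 8*x:
2y * dy/dx = 3x^2 - 8
dy/dx = (3x^2 - 8)/(2y)
Numerator: 3*5^2 - 8 = 67
Denominator: 2*9.2195 = 18.439
dy/dx = 67/18.439 = 3.6336

3.6336


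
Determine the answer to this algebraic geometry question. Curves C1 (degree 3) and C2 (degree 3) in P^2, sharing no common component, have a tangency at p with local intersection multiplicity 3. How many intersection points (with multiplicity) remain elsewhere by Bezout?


By Bezout's theorem, the total intersection number is d1 * d2.
Total = 3 * 3 = 9
Intersection multiplicity at p = 3
Remaining intersections = 9 - 3 = 6

6


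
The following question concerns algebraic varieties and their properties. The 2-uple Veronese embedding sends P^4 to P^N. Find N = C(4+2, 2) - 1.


The Veronese embedding v_d: P^n -> P^N maps each point to all
degree-d monomials in n+1 homogeneous coordinates.
N = C(n+d, d) - 1
N = C(4+2, 2) - 1
N = C(6, 2) - 1
C(6, 2) = 15
N = 15 - 1 = 14

14


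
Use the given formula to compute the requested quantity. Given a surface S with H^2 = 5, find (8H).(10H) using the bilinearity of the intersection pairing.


Using bilinearity of the intersection pairing on a surface S:
(aH).(bH) = ab * (H.H)
We have H^2 = 5.
D.E = (8H).(10H) = 8*10*5
= 80*5
= 400

400


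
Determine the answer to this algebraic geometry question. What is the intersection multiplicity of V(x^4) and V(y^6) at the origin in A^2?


The intersection multiplicity of V(x^a) and V(y^b) at the origin is:
I(O; V(x^4), V(y^6)) = dim_k(k[x,y]/(x^4, y^6))
A basis for k[x,y]/(x^4, y^6) is the set of monomials x^i * y^j
where 0 <= i < 4 and 0 <= j < 6.
The number of such monomials is 4 * 6 = 24

24


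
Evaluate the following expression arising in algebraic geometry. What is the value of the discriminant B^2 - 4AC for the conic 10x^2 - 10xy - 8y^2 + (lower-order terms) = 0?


The discriminant of a conic Ax^2 + Bxy + Cy^2 + ... = 0 is B^2 - 4AC.
B^2 = (-10)^2 = 100
4AC = 4*10*(-8) = -320
Discriminant = 100 + 320 = 420

420


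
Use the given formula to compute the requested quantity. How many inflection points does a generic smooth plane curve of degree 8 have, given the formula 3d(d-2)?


For a general smooth plane curve C of degree d, the inflection points are
the intersection of C with its Hessian curve, which has degree 3(d-2).
By Bezout, the total intersection number is d * 3(d-2) = 8 * 18 = 144.
For a general curve every flex is ordinary, so each contributes
multiplicity 1 to C·Hess(C), and the number of distinct inflection
points is 3d(d-2).
Inflection points = 3*8*(8-2) = 3*8*6 = 144

144


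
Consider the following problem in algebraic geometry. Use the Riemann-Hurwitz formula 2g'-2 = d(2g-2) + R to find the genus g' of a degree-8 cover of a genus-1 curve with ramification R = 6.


Riemann-Hurwitz formula: 2g' - 2 = d(2g - 2) + R
Given: d = 8, g = 1, R = 6
2g' - 2 = 8*(2*1 - 2) + 6
2g' - 2 = 8*0 + 6
2g' - 2 = 0 + 6 = 6
2g' = 8
g' = 4

4


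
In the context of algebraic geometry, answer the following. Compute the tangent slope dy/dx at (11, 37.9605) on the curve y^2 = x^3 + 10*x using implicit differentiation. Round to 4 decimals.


Using implicit differentiation of y^2 = x^3 + 10*x:
2y * dy/dx = 3x^2 + 10
dy/dx = (3x^2 + 10)/(2y)
Numerator: 3*11^2 + 10 = 373
Denominator: 2*37.9605 = 75.921
dy/dx = 373/75.921 = 4.9130

4.9130


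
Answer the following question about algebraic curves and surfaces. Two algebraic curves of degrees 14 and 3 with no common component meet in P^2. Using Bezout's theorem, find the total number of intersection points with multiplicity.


Bezout's theorem states the intersection count equals the product of degrees.
Intersection count = 14 * 3 = 42

42


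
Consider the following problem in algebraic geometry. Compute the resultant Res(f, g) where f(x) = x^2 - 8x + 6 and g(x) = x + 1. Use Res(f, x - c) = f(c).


For Res(f, x - c), we evaluate f at x = c.
f(-1) = (-1)^2 - 8*(-1) + 6
= 1 + 8 + 6
= 9 + 6 = 15
Res(f, g) = 15

15


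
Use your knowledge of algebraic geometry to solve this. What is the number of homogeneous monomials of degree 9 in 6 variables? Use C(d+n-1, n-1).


The number of degree-9 monomials in 6 variables is C(d+n-1, n-1).
= C(9+6-1, 6-1) = C(14, 5)
= 2002

2002


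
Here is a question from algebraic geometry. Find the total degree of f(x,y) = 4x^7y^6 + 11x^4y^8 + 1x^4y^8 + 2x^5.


Examine each term for its total degree (sum of exponents).
  Term '4x^7y^6' has total degree 7+6 = 13.
  Term '11x^4y^8' has total degree 4+8 = 12.
  Term '1x^4y^8' has total degree 4+8 = 12.
  Term '2x^5' has total degree 5+0 = 5.
The maximum total degree among all terms is 13.

13


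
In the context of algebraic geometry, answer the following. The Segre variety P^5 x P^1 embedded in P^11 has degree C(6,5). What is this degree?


The degree of the Segre variety P^5 x P^1 is C(m+n, m).
= C(6, 5)
= 6

6


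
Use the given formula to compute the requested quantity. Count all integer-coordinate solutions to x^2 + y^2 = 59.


Systematically check integer values of x where x^2 <= 59.
For each valid x, check if 59 - x^2 is a perfect square.
Total integer solutions found: 0

0


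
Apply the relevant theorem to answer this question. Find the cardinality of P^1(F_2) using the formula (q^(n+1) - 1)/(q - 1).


P^1(F_2) has (q^(n+1) - 1)/(q - 1) points.
= 2^1 + 2^0
= 2 + 1
= 3

3


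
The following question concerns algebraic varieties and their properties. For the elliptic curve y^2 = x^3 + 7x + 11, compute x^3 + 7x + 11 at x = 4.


Compute x^3 + 7x + 11 at x = 4:
x^3 = 4^3 = 64
7*x = 7*4 = 28
Sum: 64 + 28 + 11 = 103

103


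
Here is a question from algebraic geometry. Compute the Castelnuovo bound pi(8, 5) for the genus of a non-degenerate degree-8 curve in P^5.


Castelnuovo's bound: write d - 1 = m(r-1) + epsilon with 0 <= epsilon < r-1.
d - 1 = 8 - 1 = 7
r - 1 = 5 - 1 = 4
7 = 1*4 + 3, so m = 1, epsilon = 3
pi(d, r) = m(m-1)(r-1)/2 + m*epsilon
= 1*0*4/2 + 1*3
= 0/2 + 3
= 0 + 3 = 3

3


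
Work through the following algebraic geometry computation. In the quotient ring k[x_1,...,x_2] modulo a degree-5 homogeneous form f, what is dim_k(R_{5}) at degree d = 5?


For R = k[x_1,...,x_n]/(f) with f homogeneous of degree e:
The Hilbert series is (1 - t^e)/(1 - t)^n.
So h(d) = C(d+n-1, n-1) - C(d-e+n-1, n-1) for d >= e.
With n=2, e=5, d=5:
C(5+2-1, 2-1) = C(6, 1) = 6
C(5-5+2-1, 2-1) = C(1, 1) = 1
h(5) = 6 - 1 = 5

5


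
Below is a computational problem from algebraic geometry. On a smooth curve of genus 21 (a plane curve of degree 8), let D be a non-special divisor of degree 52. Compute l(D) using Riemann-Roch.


First, compute the genus of a smooth plane curve of degree 8:
g = (d-1)(d-2)/2 = (8-1)(8-2)/2 = 21
For a non-special divisor D (i.e., h^1(D) = 0), Riemann-Roch gives:
l(D) = deg(D) - g + 1
Since deg(D) = 52 >= 2g - 1 = 41, D is non-special.
l(D) = 52 - 21 + 1 = 32

32


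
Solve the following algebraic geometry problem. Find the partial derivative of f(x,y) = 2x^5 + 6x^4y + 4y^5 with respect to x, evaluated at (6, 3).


df/dx = 5*2*x^4 + 4*6*x^3*y
At (6,3): 5*2*6^4 + 4*6*6^3*3
= 12960 + 15552
= 28512

28512


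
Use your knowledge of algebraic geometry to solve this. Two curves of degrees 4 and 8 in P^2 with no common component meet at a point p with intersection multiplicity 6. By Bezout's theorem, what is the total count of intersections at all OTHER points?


By Bezout's theorem, the total intersection number is d1 * d2.
Total = 4 * 8 = 32
Intersection multiplicity at p = 6
Remaining intersections = 32 - 6 = 26

26


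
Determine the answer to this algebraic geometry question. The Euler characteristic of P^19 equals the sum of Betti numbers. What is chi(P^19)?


The complex projective space P^19 has one cell in each even real dimension 0, 2, ..., 38.
The cohomology groups are H^{2k}(P^19) = Z for k = 0,...,19, and 0 otherwise.
Euler characteristic = sum of Betti numbers = 1 per even-dimensional cohomology group.
chi(P^19) = 19 + 1 = 20

20


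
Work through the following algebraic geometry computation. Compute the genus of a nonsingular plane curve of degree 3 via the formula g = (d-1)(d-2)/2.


Using the genus formula for smooth plane curves:
g = (d-1)(d-2)/2
g = (3-1)(3-2)/2
g = 2*1/2
g = 2/2 = 1

1


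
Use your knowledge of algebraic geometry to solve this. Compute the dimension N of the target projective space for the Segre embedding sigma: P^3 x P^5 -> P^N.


The Segre embedding maps P^m x P^n into P^N via
all products of coordinates from each factor.
N = (m+1)(n+1) - 1
N = (3+1)(5+1) - 1
N = 4*6 - 1
N = 24 - 1 = 23

23


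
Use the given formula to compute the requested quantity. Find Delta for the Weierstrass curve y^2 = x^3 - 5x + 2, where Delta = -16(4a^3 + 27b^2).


Compute each component:
4a^3 = 4*(-5)^3 = 4*(-125) = -500
27b^2 = 27*2^2 = 27*4 = 108
4a^3 + 27b^2 = -500 + 108 = -392
Delta = -16*(-392) = 6272

6272


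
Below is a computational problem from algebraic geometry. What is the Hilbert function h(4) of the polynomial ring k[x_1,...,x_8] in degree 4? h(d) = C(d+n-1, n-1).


The Hilbert function for the polynomial ring in 8 variables is:
h(d) = C(d+n-1, n-1)
h(4) = C(4+8-1, 8-1) = C(11, 7)
= 11! / (7! * 4!)
= 330

330


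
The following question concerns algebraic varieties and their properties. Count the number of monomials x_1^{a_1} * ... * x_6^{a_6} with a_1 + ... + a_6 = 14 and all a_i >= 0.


The number of degree-14 monomials in 6 variables is C(d+n-1, n-1).
= C(14+6-1, 6-1) = C(19, 5)
= 11628

11628


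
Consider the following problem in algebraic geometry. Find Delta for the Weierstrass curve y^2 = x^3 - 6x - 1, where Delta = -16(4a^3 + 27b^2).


Compute each component:
4a^3 = 4*(-6)^3 = 4*(-216) = -864
27b^2 = 27*(-1)^2 = 27*1 = 27
4a^3 + 27b^2 = -864 + 27 = -837
Delta = -16*(-837) = 13392

13392


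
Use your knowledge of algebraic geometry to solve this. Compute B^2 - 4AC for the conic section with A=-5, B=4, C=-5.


The discriminant of a conic Ax^2 + Bxy + Cy^2 + ... = 0 is B^2 - 4AC.
B^2 = 4^2 = 16
4AC = 4*(-5)*(-5) = 100
Discriminant = 16 - 100 = -84

-84


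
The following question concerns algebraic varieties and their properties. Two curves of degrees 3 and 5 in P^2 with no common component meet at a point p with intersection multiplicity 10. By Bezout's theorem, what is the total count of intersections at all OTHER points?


By Bezout's theorem, the total intersection number is d1 * d2.
Total = 3 * 5 = 15
Intersection multiplicity at p = 10
Remaining intersections = 15 - 10 = 5

5


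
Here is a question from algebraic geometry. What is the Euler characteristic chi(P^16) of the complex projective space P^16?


The complex projective space P^16 has one cell in each even real dimension 0, 2, ..., 32.
The cohomology groups are H^{2k}(P^16) = Z for k = 0,...,16, and 0 otherwise.
Euler characteristic = sum of Betti numbers = 1 per even-dimensional cohomology group.
chi(P^16) = 16 + 1 = 17

17


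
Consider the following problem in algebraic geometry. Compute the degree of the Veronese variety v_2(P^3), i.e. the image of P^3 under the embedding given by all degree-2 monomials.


The Veronese variety v_2(P^3) has degree d^r.
d^r = 2^3 = 8

8


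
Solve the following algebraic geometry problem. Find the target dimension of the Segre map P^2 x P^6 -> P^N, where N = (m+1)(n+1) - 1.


The Segre embedding maps P^m x P^n into P^N via
all products of coordinates from each factor.
N = (m+1)(n+1) - 1
N = (2+1)(6+1) - 1
N = 3*7 - 1
N = 21 - 1 = 20

20


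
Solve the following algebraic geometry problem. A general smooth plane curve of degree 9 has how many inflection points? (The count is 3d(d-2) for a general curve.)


For a general smooth plane curve C of degree d, the inflection points are
the intersection of C with its Hessian curve, which has degree 3(d-2).
By Bezout, the total intersection number is d * 3(d-2) = 9 * 21 = 189.
For a general curve every flex is ordinary, so each contributes
multiplicity 1 to C·Hess(C), and the number of distinct inflection
points is 3d(d-2).
Inflection points = 3*9*(9-2) = 3*9*7 = 189

189


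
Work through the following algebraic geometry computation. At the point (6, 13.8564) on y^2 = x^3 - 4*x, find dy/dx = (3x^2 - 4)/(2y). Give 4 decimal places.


Using implicit differentiation of y^2 = x^3 - 4*x:
2y * dy/dx = 3x^2 - 4
dy/dx = (3x^2 - 4)/(2y)
Numerator: 3*6^2 - 4 = 104
Denominator: 2*13.8564 = 27.7128
dy/dx = 104/27.7128 = 3.7528

3.7528


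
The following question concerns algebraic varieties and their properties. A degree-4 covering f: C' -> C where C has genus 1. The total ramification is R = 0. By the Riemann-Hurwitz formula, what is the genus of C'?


Riemann-Hurwitz formula: 2g' - 2 = d(2g - 2) + R
Given: d = 4, g = 1, R = 0
2g' - 2 = 4*(2*1 - 2) + 0
2g' - 2 = 4*0 + 0
2g' - 2 = 0 + 0 = 0
2g' = 2
g' = 1

1


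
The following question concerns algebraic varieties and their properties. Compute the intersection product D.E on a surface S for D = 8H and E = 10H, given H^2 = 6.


Using bilinearity of the intersection pairing on a surface S:
(aH).(bH) = ab * (H.H)
We have H^2 = 6.
D.E = (8H).(10H) = 8*10*6
= 80*6
= 480

480


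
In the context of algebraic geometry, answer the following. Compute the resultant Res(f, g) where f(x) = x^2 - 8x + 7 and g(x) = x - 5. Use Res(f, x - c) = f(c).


For Res(f, x - c), we evaluate f at x = c.
f(5) = 5^2 - 8*5 + 7
= 25 - 40 + 7
= -15 + 7 = -8
Res(f, g) = -8

-8


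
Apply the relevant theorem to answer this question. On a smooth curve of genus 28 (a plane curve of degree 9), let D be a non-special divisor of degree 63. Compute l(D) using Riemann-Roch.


First, compute the genus of a smooth plane curve of degree 9:
g = (d-1)(d-2)/2 = (9-1)(9-2)/2 = 28
For a non-special divisor D (i.e., h^1(D) = 0), Riemann-Roch gives:
l(D) = deg(D) - g + 1
Since deg(D) = 63 >= 2g - 1 = 55, D is non-special.
l(D) = 63 - 28 + 1 = 36

36


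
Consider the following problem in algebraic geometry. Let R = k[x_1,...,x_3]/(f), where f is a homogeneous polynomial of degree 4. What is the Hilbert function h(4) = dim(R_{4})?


For R = k[x_1,...,x_n]/(f) with f homogeneous of degree e:
The Hilbert series is (1 - t^e)/(1 - t)^n.
So h(d) = C(d+n-1, n-1) - C(d-e+n-1, n-1) for d >= e.
With n=3, e=4, d=4:
C(4+3-1, 3-1) = C(6, 2) = 15
C(4-4+3-1, 3-1) = C(2, 2) = 1
h(4) = 15 - 1 = 14

14


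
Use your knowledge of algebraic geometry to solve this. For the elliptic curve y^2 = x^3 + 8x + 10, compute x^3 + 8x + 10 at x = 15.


Compute x^3 + 8x + 10 at x = 15:
x^3 = 15^3 = 3375
8*x = 8*15 = 120
Sum: 3375 + 120 + 10 = 3505

3505


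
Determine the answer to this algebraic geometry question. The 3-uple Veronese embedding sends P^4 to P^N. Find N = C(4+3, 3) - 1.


The Veronese embedding v_d: P^n -> P^N maps each point to all
degree-d monomials in n+1 homogeneous coordinates.
N = C(n+d, d) - 1
N = C(4+3, 3) - 1
N = C(7, 3) - 1
C(7, 3) = 35
N = 35 - 1 = 34

34


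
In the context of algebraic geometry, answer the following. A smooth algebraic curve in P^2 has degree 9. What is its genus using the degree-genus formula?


Using the genus formula for smooth plane curves:
g = (d-1)(d-2)/2
g = (9-1)(9-2)/2
g = 8*7/2
g = 56/2 = 28

28


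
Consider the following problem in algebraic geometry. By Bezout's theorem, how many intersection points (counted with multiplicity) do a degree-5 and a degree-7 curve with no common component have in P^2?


Bezout's theorem states the intersection count equals the product of degrees.
Intersection count = 5 * 7 = 35

35


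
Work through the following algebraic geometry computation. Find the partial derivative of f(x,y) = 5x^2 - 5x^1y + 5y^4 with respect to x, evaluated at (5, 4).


df/dx = 2*5*x^1 + 1*(-5)*x^0*y
At (5,4): 2*5*5^1 + 1*(-5)*5^0*4
= 50 - 20
= 30

30


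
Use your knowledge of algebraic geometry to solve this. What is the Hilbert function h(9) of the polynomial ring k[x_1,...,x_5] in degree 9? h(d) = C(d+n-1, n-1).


The Hilbert function for the polynomial ring in 5 variables is:
h(d) = C(d+n-1, n-1)
h(9) = C(9+5-1, 5-1) = C(13, 4)
= 13! / (4! * 9!)
= 715

715


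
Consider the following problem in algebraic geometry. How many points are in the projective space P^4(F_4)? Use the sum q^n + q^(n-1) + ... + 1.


P^4(F_4) has (q^(n+1) - 1)/(q - 1) points.
= 4^4 + 4^3 + 4^2 + 4^1 + 4^0
= 256 + 64 + 16 + 4 + 1
= 341

341


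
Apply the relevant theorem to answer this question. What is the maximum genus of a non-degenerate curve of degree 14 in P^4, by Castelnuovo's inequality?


Castelnuovo's bound: write d - 1 = m(r-1) + epsilon with 0 <= epsilon < r-1.
d - 1 = 14 - 1 = 13
r - 1 = 4 - 1 = 3
13 = 4*3 + 1, so m = 4, epsilon = 1
pi(d, r) = m(m-1)(r-1)/2 + m*epsilon
= 4*3*3/2 + 4*1
= 36/2 + 4
= 18 + 4 = 22

22


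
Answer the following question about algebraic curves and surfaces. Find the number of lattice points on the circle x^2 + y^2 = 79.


Systematically check integer values of x where x^2 <= 79.
For each valid x, check if 79 - x^2 is a perfect square.
Total integer solutions found: 0

0


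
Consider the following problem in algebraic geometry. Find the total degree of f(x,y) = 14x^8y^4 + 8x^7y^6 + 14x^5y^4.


Examine each term for its total degree (sum of exponents).
  Term '14x^8y^4' has total degree 8+4 = 12.
  Term '8x^7y^6' has total degree 7+6 = 13.
  Term '14x^5y^4' has total degree 5+4 = 9.
The maximum total degree among all terms is 13.

13


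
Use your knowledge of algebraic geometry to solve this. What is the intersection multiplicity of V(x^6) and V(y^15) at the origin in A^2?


The intersection multiplicity of V(x^a) and V(y^b) at the origin is:
I(O; V(x^6), V(y^15)) = dim_k(k[x,y]/(x^6, y^15))
A basis for k[x,y]/(x^6, y^15) is the set of monomials x^i * y^j
where 0 <= i < 6 and 0 <= j < 15.
The number of such monomials is 6 * 15 = 90

90


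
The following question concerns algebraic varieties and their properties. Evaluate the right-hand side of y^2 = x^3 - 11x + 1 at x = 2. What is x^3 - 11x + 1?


Compute x^3 - 11x + 1 at x = 2:
x^3 = 2^3 = 8
(-11)*x = (-11)*2 = -22
Sum: 8 - 22 + 1 = -13

-13


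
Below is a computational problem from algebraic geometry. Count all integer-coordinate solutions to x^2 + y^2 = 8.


Systematically check integer values of x where x^2 <= 8.
For each valid x, check if 8 - x^2 is a perfect square.
x=2: 8 - 4 = 4, sqrt = 2 (valid)
Total integer solutions found: 4

4


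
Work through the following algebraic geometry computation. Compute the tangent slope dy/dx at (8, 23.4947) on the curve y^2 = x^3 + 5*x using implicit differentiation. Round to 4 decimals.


Using implicit differentiation of y^2 = x^3 + 5*x:
2y * dy/dx = 3x^2 + 5
dy/dx = (3x^2 + 5)/(2y)
Numerator: 3*8^2 + 5 = 197
Denominator: 2*23.4947 = 46.9894
dy/dx = 197/46.9894 = 4.1924

4.1924


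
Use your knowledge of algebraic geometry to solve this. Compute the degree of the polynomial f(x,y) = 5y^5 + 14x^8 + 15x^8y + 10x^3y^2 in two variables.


Examine each term for its total degree (sum of exponents).
  Term '5y^5' has total degree 0+5 = 5.
  Term '14x^8' has total degree 8+0 = 8.
  Term '15x^8y' has total degree 8+1 = 9.
  Term '10x^3y^2' has total degree 3+2 = 5.
The maximum total degree among all terms is 9.

9


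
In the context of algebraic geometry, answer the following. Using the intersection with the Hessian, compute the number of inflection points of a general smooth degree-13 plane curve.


For a general smooth plane curve C of degree d, the inflection points are
the intersection of C with its Hessian curve, which has degree 3(d-2).
By Bezout, the total intersection number is d * 3(d-2) = 13 * 33 = 429.
For a general curve every flex is ordinary, so each contributes
multiplicity 1 to C·Hess(C), and the number of distinct inflection
points is 3d(d-2).
Inflection points = 3*13*(13-2) = 3*13*11 = 429

429


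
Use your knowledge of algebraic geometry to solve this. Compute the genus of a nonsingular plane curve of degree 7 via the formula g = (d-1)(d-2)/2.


Using the genus formula for smooth plane curves:
g = (d-1)(d-2)/2
g = (7-1)(7-2)/2
g = 6*5/2
g = 30/2 = 15

15


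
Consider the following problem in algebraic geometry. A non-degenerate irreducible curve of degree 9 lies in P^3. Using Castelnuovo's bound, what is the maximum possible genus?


Castelnuovo's bound: write d - 1 = m(r-1) + epsilon with 0 <= epsilon < r-1.
d - 1 = 9 - 1 = 8
r - 1 = 3 - 1 = 2
8 = 4*2 + 0, so m = 4, epsilon = 0
pi(d, r) = m(m-1)(r-1)/2 + m*epsilon
= 4*3*2/2 + 4*0
= 24/2 + 0
= 12 + 0 = 12

12


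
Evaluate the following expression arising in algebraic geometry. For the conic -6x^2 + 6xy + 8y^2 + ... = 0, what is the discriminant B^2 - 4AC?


The discriminant of a conic Ax^2 + Bxy + Cy^2 + ... = 0 is B^2 - 4AC.
B^2 = 6^2 = 36
4AC = 4*(-6)*8 = -192
Discriminant = 36 + 192 = 228

228


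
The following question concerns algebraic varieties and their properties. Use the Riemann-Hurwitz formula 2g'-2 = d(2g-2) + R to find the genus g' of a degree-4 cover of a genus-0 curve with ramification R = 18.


Riemann-Hurwitz formula: 2g' - 2 = d(2g - 2) + R
Given: d = 4, g = 0, R = 18
2g' - 2 = 4*(2*0 - 2) + 18
2g' - 2 = 4*(-2) + 18
2g' - 2 = -8 + 18 = 10
2g' = 12
g' = 6

6


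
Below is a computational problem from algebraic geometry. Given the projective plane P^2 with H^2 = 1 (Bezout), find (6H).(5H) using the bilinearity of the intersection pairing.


Using bilinearity of the intersection pairing on the projective plane P^2:
(aH).(bH) = ab * (H.H)
We have H^2 = 1 (Bezout).
D.E = (6H).(5H) = 6*5*1
= 30*1
= 30

30


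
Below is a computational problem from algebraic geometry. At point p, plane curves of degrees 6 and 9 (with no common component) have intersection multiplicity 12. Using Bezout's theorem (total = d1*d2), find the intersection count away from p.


By Bezout's theorem, the total intersection number is d1 * d2.
Total = 6 * 9 = 54
Intersection multiplicity at p = 12
Remaining intersections = 54 - 12 = 42

42


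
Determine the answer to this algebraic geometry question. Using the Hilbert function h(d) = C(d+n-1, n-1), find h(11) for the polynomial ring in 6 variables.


The Hilbert function for the polynomial ring in 6 variables is:
h(d) = C(d+n-1, n-1)
h(11) = C(11+6-1, 6-1) = C(16, 5)
= 16! / (5! * 11!)
= 4368

4368


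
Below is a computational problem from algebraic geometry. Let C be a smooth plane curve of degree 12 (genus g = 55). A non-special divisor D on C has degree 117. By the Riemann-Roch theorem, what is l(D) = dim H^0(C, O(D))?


First, compute the genus of a smooth plane curve of degree 12:
g = (d-1)(d-2)/2 = (12-1)(12-2)/2 = 55
For a non-special divisor D (i.e., h^1(D) = 0), Riemann-Roch gives:
l(D) = deg(D) - g + 1
Since deg(D) = 117 >= 2g - 1 = 109, D is non-special.
l(D) = 117 - 55 + 1 = 63

63


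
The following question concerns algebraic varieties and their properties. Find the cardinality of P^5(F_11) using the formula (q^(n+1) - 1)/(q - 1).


P^5(F_11) has (q^(n+1) - 1)/(q - 1) points.
= 11^5 + 11^4 + 11^3 + 11^2 + 11^1 + 11^0
= 161051 + 14641 + 1331 + 121 + 11 + 1
= 177156

177156


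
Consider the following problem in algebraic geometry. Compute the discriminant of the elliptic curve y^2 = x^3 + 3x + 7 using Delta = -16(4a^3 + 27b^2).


Compute each component:
4a^3 = 4*3^3 = 4*27 = 108
27b^2 = 27*7^2 = 27*49 = 1323
4a^3 + 27b^2 = 108 + 1323 = 1431
Delta = -16*1431 = -22896

-22896


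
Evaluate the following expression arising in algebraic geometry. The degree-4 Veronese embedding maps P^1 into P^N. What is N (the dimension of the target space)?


The Veronese embedding v_d: P^n -> P^N maps each point to all
degree-d monomials in n+1 homogeneous coordinates.
N = C(n+d, d) - 1
N = C(1+4, 4) - 1
N = C(5, 4) - 1
C(5, 4) = 5
N = 5 - 1 = 4

4
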